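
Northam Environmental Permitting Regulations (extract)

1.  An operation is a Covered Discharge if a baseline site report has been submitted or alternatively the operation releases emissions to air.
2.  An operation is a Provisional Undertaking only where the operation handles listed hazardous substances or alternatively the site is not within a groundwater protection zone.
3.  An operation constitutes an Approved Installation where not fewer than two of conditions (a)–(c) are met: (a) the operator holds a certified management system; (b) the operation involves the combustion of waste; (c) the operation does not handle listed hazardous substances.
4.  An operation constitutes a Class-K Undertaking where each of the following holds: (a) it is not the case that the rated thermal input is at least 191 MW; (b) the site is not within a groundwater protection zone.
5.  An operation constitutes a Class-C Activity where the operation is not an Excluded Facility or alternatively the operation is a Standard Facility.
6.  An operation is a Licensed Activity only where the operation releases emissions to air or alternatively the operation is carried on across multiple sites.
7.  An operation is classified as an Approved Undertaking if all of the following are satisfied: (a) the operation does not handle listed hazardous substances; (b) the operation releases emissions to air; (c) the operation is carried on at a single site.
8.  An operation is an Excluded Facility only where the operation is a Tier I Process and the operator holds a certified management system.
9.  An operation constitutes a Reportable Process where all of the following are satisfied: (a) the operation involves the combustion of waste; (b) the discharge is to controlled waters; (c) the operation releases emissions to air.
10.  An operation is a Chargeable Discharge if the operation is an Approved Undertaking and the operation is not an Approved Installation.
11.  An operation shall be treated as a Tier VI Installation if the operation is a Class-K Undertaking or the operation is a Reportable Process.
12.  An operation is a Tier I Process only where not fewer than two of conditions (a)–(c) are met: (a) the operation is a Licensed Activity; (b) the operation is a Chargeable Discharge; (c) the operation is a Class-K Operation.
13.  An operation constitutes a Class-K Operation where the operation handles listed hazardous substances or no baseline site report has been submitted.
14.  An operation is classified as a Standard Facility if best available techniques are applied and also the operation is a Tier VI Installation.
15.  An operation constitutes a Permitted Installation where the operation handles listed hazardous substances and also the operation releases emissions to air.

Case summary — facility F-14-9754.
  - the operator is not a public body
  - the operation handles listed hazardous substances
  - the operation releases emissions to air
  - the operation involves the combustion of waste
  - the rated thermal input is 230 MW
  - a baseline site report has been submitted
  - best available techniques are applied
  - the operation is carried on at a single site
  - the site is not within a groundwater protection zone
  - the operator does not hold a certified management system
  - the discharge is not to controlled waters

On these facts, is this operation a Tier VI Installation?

No

paragraph 4 — Class-K Undertaking: [rated thermal input: 230 MW ≥ 191 MW? yes, so negated condition no] AND [the site is not within a groundwater protection zone? yes] → not satisfied.
paragraph 9 — Reportable Process: [the operation involves the combustion of waste? yes] AND [the discharge is to controlled waters? no] AND [the operation releases emissions to air? yes] → not satisfied.
paragraph 11 — Tier VI Installation: [Class-K Undertaking (paragraph 4)? no] OR [Reportable Process (paragraph 9)? no] → not satisfied.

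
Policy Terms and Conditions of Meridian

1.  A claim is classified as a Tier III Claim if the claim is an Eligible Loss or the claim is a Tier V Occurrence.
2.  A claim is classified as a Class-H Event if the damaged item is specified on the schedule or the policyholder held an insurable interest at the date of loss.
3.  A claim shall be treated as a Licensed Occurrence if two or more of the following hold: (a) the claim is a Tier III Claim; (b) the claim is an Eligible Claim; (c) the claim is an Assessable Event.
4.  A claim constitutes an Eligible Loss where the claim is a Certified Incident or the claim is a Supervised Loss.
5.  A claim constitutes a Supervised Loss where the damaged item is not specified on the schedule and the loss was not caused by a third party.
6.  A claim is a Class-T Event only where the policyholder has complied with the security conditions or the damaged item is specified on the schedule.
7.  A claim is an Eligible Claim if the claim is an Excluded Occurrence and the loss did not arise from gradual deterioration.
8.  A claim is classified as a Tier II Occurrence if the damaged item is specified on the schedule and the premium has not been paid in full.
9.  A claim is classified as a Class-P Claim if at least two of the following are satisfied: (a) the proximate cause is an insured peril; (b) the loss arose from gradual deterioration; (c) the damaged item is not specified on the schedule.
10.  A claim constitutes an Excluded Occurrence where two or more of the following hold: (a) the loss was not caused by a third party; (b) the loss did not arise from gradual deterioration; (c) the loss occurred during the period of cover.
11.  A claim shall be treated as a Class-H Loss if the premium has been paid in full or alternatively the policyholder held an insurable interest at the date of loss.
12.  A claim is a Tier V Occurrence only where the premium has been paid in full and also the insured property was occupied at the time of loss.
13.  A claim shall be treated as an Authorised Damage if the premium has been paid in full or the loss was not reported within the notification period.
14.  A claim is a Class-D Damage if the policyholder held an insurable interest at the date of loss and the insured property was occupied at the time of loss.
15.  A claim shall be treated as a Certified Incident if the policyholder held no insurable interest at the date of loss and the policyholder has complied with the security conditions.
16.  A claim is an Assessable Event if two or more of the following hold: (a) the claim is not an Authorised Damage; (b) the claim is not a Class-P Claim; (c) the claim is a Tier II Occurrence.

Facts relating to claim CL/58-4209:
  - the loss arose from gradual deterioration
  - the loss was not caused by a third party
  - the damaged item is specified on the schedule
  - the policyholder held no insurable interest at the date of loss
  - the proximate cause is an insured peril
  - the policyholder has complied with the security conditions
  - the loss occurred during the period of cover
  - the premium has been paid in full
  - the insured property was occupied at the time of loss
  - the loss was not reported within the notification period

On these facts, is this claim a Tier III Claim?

paragraph 15 — Certified Incident: [the policyholder held no insurable interest at the date of loss? yes] AND [the policyholder has complied with the security conditions? yes] → satisfied.
paragraph 5 — Supervised Loss: [the damaged item is not specified on the schedule? no] AND [the loss was not caused by a third party? yes] → not satisfied.
paragraph 4 — Eligible Loss: [Certified Incident (paragraph 15)? yes] OR [Supervised Loss (paragraph 5)? no] → satisfied.
paragraph 12 — Tier V Occurrence: [the premium has been paid in full? yes] AND [the insured property was occupied at the time of loss? yes] → satisfied.
paragraph 1 — Tier III Claim: [Eligible Loss (paragraph 4)? yes] OR [Tier V Occurrence (paragraph 12)? yes] → satisfied.

Yes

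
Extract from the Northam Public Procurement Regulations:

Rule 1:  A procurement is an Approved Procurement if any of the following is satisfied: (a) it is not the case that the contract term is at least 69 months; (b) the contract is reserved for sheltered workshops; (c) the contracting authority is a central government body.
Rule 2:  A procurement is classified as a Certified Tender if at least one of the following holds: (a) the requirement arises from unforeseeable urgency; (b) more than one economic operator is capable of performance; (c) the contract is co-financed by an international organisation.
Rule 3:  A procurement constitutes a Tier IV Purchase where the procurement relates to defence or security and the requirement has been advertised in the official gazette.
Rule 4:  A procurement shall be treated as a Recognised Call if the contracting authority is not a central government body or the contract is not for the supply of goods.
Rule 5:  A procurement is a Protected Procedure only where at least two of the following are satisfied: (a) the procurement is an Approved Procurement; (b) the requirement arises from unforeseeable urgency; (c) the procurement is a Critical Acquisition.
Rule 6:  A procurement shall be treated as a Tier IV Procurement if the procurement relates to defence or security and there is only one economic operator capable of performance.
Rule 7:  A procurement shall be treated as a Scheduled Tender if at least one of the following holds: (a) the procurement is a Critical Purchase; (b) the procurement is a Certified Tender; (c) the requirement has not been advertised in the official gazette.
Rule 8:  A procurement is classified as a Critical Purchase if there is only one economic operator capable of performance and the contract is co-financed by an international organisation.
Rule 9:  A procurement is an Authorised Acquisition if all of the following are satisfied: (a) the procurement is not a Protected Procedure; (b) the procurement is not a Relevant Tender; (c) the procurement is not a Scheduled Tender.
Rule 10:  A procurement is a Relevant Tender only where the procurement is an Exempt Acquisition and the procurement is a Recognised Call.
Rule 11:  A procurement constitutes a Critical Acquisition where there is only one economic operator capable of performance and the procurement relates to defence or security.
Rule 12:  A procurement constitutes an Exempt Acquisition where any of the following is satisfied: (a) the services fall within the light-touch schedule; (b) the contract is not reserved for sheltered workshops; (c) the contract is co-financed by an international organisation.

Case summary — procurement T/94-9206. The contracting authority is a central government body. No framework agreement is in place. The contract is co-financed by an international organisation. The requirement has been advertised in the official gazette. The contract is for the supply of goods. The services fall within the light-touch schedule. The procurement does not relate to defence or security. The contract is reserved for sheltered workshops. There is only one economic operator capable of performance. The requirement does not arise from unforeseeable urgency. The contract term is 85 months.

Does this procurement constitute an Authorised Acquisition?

No

Under rule 1: contract term: 85 months ≥ 69 months? yes, so negated condition no; or the contract is reserved for sheltered workshops? yes; or the contracting authority is a central government body? yes. So the procurement is an Approved Procurement.
Under rule 11: there is only one economic operator capable of performance? yes; and the procurement relates to defence or security? no. So the procurement is not a Critical Acquisition.
Under rule 5: Approved Procurement (rule 1)? yes; the requirement arises from unforeseeable urgency? no; Critical Acquisition (rule 11)? no — 1 of 3 hold (need ≥2) → not satisfied.
Under rule 12: the services fall within the light-touch schedule? yes; or the contract is not reserved for sheltered workshops? no; or the contract is co-financed by an international organisation? yes. So the procurement is an Exempt Acquisition.
Under rule 4: the contracting authority is not a central government body? no; or the contract is not for the supply of goods? no. So the procurement is not a Recognised Call.
Under rule 10: Exempt Acquisition (rule 12)? yes; and Recognised Call (rule 4)? no. So the procurement is not a Relevant Tender.
Under rule 8: there is only one economic operator capable of performance? yes; and the contract is co-financed by an international organisation? yes. So the procurement is a Critical Purchase.
Under rule 2: the requirement arises from unforeseeable urgency? no; or more than one economic operator is capable of performance? no; or the contract is co-financed by an international organisation? yes. So the procurement is a Certified Tender.
Under rule 7: Critical Purchase (rule 8)? yes; or Certified Tender (rule 2)? yes; or the requirement has not been advertised in the official gazette? no. So the procurement is a Scheduled Tender.
Under rule 9: not a Protected Procedure (rule 5)? yes; and not a Relevant Tender (rule 10)? yes; and not a Scheduled Tender (rule 7)? no. So the procurement is not an Authorised Acquisition.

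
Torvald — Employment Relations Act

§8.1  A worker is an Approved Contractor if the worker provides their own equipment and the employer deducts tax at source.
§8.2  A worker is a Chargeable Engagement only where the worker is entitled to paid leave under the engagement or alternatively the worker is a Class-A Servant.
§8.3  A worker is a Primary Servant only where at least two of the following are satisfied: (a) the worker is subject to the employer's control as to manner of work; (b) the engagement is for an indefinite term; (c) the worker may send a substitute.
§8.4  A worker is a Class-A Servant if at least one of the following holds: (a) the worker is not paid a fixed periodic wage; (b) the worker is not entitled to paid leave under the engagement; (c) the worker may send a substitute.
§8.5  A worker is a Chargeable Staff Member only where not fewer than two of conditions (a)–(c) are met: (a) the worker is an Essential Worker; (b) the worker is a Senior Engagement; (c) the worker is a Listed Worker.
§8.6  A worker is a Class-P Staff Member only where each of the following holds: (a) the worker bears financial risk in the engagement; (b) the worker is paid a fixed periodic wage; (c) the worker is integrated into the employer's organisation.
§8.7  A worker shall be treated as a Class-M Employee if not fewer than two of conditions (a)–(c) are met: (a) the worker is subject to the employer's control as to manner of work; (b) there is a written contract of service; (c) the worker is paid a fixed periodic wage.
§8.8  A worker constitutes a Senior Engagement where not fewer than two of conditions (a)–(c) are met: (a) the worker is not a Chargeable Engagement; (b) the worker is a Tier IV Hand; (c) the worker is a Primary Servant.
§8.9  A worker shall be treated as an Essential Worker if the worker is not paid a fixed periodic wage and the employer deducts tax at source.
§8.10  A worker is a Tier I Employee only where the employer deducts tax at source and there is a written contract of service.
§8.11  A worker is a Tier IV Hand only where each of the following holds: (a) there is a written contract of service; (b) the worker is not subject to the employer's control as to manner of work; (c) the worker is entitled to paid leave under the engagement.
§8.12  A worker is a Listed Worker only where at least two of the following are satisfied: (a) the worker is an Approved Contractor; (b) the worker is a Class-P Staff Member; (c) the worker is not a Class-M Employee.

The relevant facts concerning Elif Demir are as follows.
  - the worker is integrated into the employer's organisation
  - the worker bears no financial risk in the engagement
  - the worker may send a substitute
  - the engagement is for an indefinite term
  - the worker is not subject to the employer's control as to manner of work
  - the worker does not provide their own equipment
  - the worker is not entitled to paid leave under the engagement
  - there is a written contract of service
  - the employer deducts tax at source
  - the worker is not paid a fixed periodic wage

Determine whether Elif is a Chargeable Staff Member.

§8.9 — Essential Worker: [the worker is not paid a fixed periodic wage? yes] AND [the employer deducts tax at source? yes] → satisfied.
§8.4 — Class-A Servant: [the worker is not paid a fixed periodic wage? yes] OR [the worker is not entitled to paid leave under the engagement? yes] OR [the worker may send a substitute? yes] → satisfied.
§8.2 — Chargeable Engagement: [the worker is entitled to paid leave under the engagement? no] OR [Class-A Servant (§8.4)? yes] → satisfied.
§8.11 — Tier IV Hand: [there is a written contract of service? yes] AND [the worker is not subject to the employer's control as to manner of work? yes] AND [the worker is entitled to paid leave under the engagement? no] → not satisfied.
§8.3 — Primary Servant: the worker is subject to the employer's control as to manner of work? no; the engagement is for an indefinite term? yes; the worker may send a substitute? yes — 2 of 3 hold (need ≥2) → satisfied.
§8.8 — Senior Engagement: not a Chargeable Engagement (§8.2)? no; Tier IV Hand (§8.11)? no; Primary Servant (§8.3)? yes — 1 of 3 hold (need ≥2) → not satisfied.
§8.1 — Approved Contractor: [the worker provides their own equipment? no] AND [the employer deducts tax at source? yes] → not satisfied.
§8.6 — Class-P Staff Member: [the worker bears financial risk in the engagement? no] AND [the worker is paid a fixed periodic wage? no] AND [the worker is integrated into the employer's organisation? yes] → not satisfied.
§8.7 — Class-M Employee: the worker is subject to the employer's control as to manner of work? no; there is a written contract of service? yes; the worker is paid a fixed periodic wage? no — 1 of 3 hold (need ≥2) → not satisfied.
§8.12 — Listed Worker: Approved Contractor (§8.1)? no; Class-P Staff Member (§8.6)? no; not a Class-M Employee (§8.7)? yes — 1 of 3 hold (need ≥2) → not satisfied.
§8.5 — Chargeable Staff Member: Essential Worker (§8.9)? yes; Senior Engagement (§8.8)? no; Listed Worker (§8.12)? no — 1 of 3 hold (need ≥2) → not satisfied.

No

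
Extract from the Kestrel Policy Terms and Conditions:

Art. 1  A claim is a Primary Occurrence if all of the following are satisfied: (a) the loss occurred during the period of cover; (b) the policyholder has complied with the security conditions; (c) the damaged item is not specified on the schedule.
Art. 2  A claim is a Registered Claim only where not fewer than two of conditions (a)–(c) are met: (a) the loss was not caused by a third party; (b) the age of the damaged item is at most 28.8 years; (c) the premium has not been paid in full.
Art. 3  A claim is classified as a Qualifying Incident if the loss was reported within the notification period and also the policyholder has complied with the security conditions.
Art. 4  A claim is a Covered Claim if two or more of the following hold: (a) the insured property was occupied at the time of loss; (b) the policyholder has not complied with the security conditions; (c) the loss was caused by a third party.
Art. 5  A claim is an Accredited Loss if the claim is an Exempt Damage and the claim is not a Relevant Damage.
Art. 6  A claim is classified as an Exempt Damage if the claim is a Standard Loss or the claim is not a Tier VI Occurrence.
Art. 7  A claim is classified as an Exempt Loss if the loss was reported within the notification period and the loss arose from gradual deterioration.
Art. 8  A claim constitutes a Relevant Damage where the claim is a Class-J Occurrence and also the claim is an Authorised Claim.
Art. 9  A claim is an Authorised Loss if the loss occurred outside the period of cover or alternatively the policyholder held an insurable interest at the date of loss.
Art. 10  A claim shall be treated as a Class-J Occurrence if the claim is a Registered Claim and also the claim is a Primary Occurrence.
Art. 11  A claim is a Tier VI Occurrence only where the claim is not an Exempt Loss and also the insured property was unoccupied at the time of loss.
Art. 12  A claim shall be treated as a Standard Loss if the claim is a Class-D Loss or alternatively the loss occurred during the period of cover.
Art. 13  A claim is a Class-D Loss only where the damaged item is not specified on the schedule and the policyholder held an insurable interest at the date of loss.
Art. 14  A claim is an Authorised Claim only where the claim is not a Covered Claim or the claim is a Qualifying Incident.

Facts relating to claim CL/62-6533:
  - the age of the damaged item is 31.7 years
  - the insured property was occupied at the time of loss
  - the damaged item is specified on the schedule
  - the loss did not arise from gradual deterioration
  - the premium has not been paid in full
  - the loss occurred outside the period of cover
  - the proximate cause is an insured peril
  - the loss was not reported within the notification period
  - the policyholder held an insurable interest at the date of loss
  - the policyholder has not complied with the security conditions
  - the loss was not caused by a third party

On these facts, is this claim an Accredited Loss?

Yes

Under article 13: the damaged item is not specified on the schedule? no; and the policyholder held an insurable interest at the date of loss? yes. So the claim is not a Class-D Loss.
Under article 12: Class-D Loss (article 13)? no; or the loss occurred during the period of cover? no. So the claim is not a Standard Loss.
Under article 7: the loss was reported within the notification period? no; and the loss arose from gradual deterioration? no. So the claim is not an Exempt Loss.
Under article 11: not an Exempt Loss (article 7)? yes; and the insured property was unoccupied at the time of loss? no. So the claim is not a Tier VI Occurrence.
Under article 6: Standard Loss (article 12)? no; or not a Tier VI Occurrence (article 11)? yes. So the claim is an Exempt Damage.
Under article 2: the loss was not caused by a third party? yes; age of the damaged item: 31.7 years ≤ 28.8 years? no; the premium has not been paid in full? yes — 2 of 3 hold (need ≥2) → satisfied.
Under article 1: the loss occurred during the period of cover? no; and the policyholder has complied with the security conditions? no; and the damaged item is not specified on the schedule? no. So the claim is not a Primary Occurrence.
Under article 10: Registered Claim (article 2)? yes; and Primary Occurrence (article 1)? no. So the claim is not a Class-J Occurrence.
Under article 4: the insured property was occupied at the time of loss? yes; the policyholder has not complied with the security conditions? yes; the loss was caused by a third party? no — 2 of 3 hold (need ≥2) → satisfied.
Under article 3: the loss was reported within the notification period? no; and the policyholder has complied with the security conditions? no. So the claim is not a Qualifying Incident.
Under article 14: not a Covered Claim (article 4)? no; or Qualifying Incident (article 3)? no. So the claim is not an Authorised Claim.
Under article 8: Class-J Occurrence (article 10)? no; and Authorised Claim (article 14)? no. So the claim is not a Relevant Damage.
Under article 5: Exempt Damage (article 6)? yes; and not a Relevant Damage (article 8)? yes. So the claim is an Accredited Loss.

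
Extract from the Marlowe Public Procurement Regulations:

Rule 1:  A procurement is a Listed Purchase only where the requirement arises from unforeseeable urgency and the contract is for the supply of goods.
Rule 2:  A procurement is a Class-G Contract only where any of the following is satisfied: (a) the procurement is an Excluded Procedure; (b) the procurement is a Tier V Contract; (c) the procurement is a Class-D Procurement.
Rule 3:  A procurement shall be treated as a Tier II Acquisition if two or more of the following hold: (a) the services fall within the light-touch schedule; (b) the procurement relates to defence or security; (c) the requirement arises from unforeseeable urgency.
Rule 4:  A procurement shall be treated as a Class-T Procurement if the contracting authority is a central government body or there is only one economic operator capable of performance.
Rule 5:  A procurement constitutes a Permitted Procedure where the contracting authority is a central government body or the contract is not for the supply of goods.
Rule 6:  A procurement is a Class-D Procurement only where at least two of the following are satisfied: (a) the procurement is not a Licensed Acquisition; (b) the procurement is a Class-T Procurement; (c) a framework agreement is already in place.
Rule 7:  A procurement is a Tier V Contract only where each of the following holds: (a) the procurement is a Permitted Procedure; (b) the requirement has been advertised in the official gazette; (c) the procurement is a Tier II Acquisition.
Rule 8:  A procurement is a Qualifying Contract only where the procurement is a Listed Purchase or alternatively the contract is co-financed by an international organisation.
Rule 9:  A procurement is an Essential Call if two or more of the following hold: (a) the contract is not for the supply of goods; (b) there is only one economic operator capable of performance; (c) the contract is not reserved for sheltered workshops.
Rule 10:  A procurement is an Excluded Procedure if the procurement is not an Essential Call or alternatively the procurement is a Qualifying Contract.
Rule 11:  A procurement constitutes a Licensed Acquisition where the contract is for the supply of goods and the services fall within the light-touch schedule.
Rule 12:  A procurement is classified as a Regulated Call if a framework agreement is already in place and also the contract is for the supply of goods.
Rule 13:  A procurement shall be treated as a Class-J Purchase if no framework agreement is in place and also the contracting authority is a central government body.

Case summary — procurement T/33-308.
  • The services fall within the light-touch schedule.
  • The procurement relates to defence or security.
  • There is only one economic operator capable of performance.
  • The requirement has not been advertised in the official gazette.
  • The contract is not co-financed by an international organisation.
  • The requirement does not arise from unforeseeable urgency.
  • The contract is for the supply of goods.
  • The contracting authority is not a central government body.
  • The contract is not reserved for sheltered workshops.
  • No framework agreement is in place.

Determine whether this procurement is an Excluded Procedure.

rule 9 — Essential Call: the contract is not for the supply of goods? no; there is only one economic operator capable of performance? yes; the contract is not reserved for sheltered workshops? yes — 2 of 3 hold (need ≥2) → satisfied.
rule 1 — Listed Purchase: [the requirement arises from unforeseeable urgency? no] AND [the contract is for the supply of goods? yes] → not satisfied.
rule 8 — Qualifying Contract: [Listed Purchase (rule 1)? no] OR [the contract is co-financed by an international organisation? no] → not satisfied.
rule 10 — Excluded Procedure: [not an Essential Call (rule 9)? no] OR [Qualifying Contract (rule 8)? no] → not satisfied.

No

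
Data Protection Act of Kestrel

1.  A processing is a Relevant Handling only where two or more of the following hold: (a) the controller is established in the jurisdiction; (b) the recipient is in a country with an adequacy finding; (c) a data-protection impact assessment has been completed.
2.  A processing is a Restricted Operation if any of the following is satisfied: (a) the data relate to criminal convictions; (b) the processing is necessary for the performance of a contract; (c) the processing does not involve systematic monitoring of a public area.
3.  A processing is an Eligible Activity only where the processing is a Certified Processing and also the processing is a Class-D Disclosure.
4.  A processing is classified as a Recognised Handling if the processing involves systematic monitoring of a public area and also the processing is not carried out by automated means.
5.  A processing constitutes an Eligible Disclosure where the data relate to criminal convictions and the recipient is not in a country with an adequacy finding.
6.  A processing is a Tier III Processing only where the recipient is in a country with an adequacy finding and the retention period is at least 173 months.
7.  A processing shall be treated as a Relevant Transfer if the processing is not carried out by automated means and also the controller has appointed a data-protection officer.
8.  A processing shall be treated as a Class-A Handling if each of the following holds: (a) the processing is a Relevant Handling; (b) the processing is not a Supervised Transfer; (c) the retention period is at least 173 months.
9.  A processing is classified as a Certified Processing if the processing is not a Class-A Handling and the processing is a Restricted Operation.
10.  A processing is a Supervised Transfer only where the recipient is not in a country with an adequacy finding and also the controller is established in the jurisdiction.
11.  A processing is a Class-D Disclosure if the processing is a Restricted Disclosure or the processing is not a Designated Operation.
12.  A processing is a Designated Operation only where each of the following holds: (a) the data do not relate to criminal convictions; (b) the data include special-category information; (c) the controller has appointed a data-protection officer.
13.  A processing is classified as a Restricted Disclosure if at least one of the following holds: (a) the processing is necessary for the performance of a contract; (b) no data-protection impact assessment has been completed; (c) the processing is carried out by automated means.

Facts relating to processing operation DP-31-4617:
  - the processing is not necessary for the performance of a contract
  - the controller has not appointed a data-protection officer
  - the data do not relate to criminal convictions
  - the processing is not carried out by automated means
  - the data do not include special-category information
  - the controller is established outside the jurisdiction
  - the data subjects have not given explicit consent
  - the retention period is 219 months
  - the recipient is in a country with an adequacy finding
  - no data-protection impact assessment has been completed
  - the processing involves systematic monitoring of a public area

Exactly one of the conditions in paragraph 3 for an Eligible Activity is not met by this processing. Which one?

Certified Processing

paragraph 1 — Relevant Handling: the controller is established in the jurisdiction? no; the recipient is in a country with an adequacy finding? yes; a data-protection impact assessment has been completed? no — 1 of 3 hold (need ≥2) → not satisfied.
paragraph 10 — Supervised Transfer: [the recipient is not in a country with an adequacy finding? no] AND [the controller is established in the jurisdiction? no] → not satisfied.
paragraph 8 — Class-A Handling: [Relevant Handling (paragraph 1)? no] AND [not a Supervised Transfer (paragraph 10)? yes] AND [retention period: 219 months ≥ 173 months? yes] → not satisfied.
paragraph 2 — Restricted Operation: [the data relate to criminal convictions? no] OR [the processing is necessary for the performance of a contract? no] OR [the processing does not involve systematic monitoring of a public area? no] → not satisfied.
paragraph 9 — Certified Processing: [not a Class-A Handling (paragraph 8)? yes] AND [Restricted Operation (paragraph 2)? no] → not satisfied.
paragraph 13 — Restricted Disclosure: [the processing is necessary for the performance of a contract? no] OR [no data-protection impact assessment has been completed? yes] OR [the processing is carried out by automated means? no] → satisfied.
paragraph 12 — Designated Operation: [the data do not relate to criminal convictions? yes] AND [the data include special-category information? no] AND [the controller has appointed a data-protection officer? no] → not satisfied.
paragraph 11 — Class-D Disclosure: [Restricted Disclosure (paragraph 13)? yes] OR [not a Designated Operation (paragraph 12)? yes] → satisfied.
paragraph 3 — Eligible Activity: [Certified Processing (paragraph 9)? no] AND [Class-D Disclosure (paragraph 11)? yes] → not satisfied.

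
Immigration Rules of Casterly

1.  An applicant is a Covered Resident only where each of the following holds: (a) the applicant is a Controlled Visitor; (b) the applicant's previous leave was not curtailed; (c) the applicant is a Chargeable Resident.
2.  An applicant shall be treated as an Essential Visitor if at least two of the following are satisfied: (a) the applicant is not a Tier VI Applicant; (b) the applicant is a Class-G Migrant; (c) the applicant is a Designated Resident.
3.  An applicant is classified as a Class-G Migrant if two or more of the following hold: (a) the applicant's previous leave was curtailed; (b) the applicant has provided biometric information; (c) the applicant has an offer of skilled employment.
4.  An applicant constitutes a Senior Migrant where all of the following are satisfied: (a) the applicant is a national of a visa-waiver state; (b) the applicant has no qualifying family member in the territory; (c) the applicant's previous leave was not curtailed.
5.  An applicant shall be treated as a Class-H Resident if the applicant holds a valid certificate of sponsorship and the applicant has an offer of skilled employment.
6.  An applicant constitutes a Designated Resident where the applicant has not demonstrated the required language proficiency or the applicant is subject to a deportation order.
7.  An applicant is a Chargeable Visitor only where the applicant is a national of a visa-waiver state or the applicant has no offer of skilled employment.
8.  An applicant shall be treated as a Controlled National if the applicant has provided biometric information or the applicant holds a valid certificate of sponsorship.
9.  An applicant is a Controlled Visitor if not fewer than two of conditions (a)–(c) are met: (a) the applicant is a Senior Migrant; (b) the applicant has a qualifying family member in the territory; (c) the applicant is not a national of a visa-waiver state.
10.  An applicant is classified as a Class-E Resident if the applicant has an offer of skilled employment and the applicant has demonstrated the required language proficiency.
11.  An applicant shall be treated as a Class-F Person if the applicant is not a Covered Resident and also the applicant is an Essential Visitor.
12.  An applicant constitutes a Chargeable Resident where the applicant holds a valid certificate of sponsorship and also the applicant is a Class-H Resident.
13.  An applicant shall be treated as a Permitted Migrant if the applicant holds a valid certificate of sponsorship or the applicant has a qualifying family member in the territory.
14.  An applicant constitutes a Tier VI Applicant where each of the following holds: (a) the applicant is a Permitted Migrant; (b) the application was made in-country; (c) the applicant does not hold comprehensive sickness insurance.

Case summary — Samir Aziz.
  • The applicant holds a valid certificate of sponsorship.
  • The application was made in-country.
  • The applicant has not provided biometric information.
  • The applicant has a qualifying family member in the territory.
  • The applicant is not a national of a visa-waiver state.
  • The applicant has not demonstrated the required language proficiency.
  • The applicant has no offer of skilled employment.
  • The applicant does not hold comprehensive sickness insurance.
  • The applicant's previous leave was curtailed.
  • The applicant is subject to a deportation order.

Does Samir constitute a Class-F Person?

No

paragraph 4 — Senior Migrant: [the applicant is a national of a visa-waiver state? no] AND [the applicant has no qualifying family member in the territory? no] AND [the applicant's previous leave was not curtailed? no] → not satisfied.
paragraph 9 — Controlled Visitor: Senior Migrant (paragraph 4)? no; the applicant has a qualifying family member in the territory? yes; the applicant is not a national of a visa-waiver state? yes — 2 of 3 hold (need ≥2) → satisfied.
paragraph 5 — Class-H Resident: [the applicant holds a valid certificate of sponsorship? yes] AND [the applicant has an offer of skilled employment? no] → not satisfied.
paragraph 12 — Chargeable Resident: [the applicant holds a valid certificate of sponsorship? yes] AND [Class-H Resident (paragraph 5)? no] → not satisfied.
paragraph 1 — Covered Resident: [Controlled Visitor (paragraph 9)? yes] AND [the applicant's previous leave was not curtailed? no] AND [Chargeable Resident (paragraph 12)? no] → not satisfied.
paragraph 13 — Permitted Migrant: [the applicant holds a valid certificate of sponsorship? yes] OR [the applicant has a qualifying family member in the territory? yes] → satisfied.
paragraph 14 — Tier VI Applicant: [Permitted Migrant (paragraph 13)? yes] AND [the application was made in-country? yes] AND [the applicant does not hold comprehensive sickness insurance? yes] → satisfied.
paragraph 3 — Class-G Migrant: the applicant's previous leave was curtailed? yes; the applicant has provided biometric information? no; the applicant has an offer of skilled employment? no — 1 of 3 hold (need ≥2) → not satisfied.
paragraph 6 — Designated Resident: [the applicant has not demonstrated the required language proficiency? yes] OR [the applicant is subject to a deportation order? yes] → satisfied.
paragraph 2 — Essential Visitor: not a Tier VI Applicant (paragraph 14)? no; Class-G Migrant (paragraph 3)? no; Designated Resident (paragraph 6)? yes — 1 of 3 hold (need ≥2) → not satisfied.
paragraph 11 — Class-F Person: [not a Covered Resident (paragraph 1)? yes] AND [Essential Visitor (paragraph 2)? no] → not satisfied.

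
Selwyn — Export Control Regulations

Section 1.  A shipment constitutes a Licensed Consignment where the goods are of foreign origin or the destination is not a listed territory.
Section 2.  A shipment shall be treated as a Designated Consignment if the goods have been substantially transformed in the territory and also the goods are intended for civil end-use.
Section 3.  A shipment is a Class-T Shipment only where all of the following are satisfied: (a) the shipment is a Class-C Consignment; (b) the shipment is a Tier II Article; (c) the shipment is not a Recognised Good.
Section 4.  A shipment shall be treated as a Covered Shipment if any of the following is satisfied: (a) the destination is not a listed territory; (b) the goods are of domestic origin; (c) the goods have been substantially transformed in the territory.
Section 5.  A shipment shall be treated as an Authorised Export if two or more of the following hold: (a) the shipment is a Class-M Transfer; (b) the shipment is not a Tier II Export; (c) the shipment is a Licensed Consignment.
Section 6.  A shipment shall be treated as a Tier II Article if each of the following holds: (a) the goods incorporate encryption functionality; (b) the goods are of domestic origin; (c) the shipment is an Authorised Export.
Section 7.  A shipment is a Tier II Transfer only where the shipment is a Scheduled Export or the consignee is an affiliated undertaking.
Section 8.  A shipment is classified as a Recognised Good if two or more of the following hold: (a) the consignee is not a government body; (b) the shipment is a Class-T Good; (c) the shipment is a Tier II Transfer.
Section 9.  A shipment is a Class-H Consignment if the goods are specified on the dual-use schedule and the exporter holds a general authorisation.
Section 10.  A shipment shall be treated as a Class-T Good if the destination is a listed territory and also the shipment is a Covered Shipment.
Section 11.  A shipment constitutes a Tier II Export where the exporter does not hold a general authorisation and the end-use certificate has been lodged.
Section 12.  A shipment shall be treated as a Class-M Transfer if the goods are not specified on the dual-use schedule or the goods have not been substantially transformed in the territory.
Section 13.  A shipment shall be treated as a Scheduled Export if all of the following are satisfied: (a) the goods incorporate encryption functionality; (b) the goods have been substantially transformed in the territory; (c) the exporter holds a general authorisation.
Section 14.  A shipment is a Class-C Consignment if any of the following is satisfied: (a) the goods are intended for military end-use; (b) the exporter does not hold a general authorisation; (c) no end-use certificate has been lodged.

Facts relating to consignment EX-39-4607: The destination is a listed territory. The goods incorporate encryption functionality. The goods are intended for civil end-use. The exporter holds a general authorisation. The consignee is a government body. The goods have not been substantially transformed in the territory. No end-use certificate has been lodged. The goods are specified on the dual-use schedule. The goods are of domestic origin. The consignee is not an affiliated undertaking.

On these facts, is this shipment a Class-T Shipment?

Yes

Under section 14: the goods are intended for military end-use? no; or the exporter does not hold a general authorisation? no; or no end-use certificate has been lodged? yes. So the shipment is a Class-C Consignment.
Under section 12: the goods are not specified on the dual-use schedule? no; or the goods have not been substantially transformed in the territory? yes. So the shipment is a Class-M Transfer.
Under section 11: the exporter does not hold a general authorisation? no; and the end-use certificate has been lodged? no. So the shipment is not a Tier II Export.
Under section 1: the goods are of foreign origin? no; or the destination is not a listed territory? no. So the shipment is not a Licensed Consignment.
Under section 5: Class-M Transfer (section 12)? yes; not a Tier II Export (section 11)? yes; Licensed Consignment (section 1)? no — 2 of 3 hold (need ≥2) → satisfied.
Under section 6: the goods incorporate encryption functionality? yes; and the goods are of domestic origin? yes; and Authorised Export (section 5)? yes. So the shipment is a Tier II Article.
Under section 4: the destination is not a listed territory? no; or the goods are of domestic origin? yes; or the goods have been substantially transformed in the territory? no. So the shipment is a Covered Shipment.
Under section 10: the destination is a listed territory? yes; and Covered Shipment (section 4)? yes. So the shipment is a Class-T Good.
Under section 13: the goods incorporate encryption functionality? yes; and the goods have been substantially transformed in the territory? no; and the exporter holds a general authorisation? yes. So the shipment is not a Scheduled Export.
Under section 7: Scheduled Export (section 13)? no; or the consignee is an affiliated undertaking? no. So the shipment is not a Tier II Transfer.
Under section 8: the consignee is not a government body? no; Class-T Good (section 10)? yes; Tier II Transfer (section 7)? no — 1 of 3 hold (need ≥2) → not satisfied.
Under section 3: Class-C Consignment (section 14)? yes; and Tier II Article (section 6)? yes; and not a Recognised Good (section 8)? yes. So the shipment is a Class-T Shipment.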